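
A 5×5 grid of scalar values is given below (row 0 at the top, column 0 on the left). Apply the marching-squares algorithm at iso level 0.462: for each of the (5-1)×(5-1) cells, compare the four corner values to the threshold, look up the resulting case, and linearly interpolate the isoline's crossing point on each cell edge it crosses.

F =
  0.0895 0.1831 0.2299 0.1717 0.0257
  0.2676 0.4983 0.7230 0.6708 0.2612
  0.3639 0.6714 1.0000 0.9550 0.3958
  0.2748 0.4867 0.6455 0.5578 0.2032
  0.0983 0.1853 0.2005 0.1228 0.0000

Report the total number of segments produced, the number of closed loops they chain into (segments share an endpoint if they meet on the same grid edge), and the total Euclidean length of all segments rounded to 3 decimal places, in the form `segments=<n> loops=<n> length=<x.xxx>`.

segments=12 loops=1 length=10.022

cell (0,0): code 0100 → (0.885,1.000)–(1.000,0.843)
cell (0,1): code 1100 → (0.471,2.000)–(0.885,1.000)
cell (0,2): code 1100 → (0.582,3.000)–(0.471,2.000)
cell (0,3): code 1000 → (1.000,3.510)–(0.582,3.000)
cell (1,0): code 0110 → (1.000,0.843)–(2.000,0.319)
cell (1,3): code 1001 → (2.000,3.882)–(1.000,3.510)
cell (2,0): code 0110 → (2.000,0.319)–(3.000,0.883)
cell (2,3): code 1001 → (3.000,3.270)–(2.000,3.882)
cell (3,0): code 0010 → (3.000,0.883)–(3.082,1.000)
cell (3,1): code 0011 → (3.082,1.000)–(3.412,2.000)
cell (3,2): code 0011 → (3.412,2.000)–(3.220,3.000)
cell (3,3): code 0001 → (3.220,3.000)–(3.000,3.270)
total: 12 segments, chained into 1 closed loop(s), length Σ = 10.021556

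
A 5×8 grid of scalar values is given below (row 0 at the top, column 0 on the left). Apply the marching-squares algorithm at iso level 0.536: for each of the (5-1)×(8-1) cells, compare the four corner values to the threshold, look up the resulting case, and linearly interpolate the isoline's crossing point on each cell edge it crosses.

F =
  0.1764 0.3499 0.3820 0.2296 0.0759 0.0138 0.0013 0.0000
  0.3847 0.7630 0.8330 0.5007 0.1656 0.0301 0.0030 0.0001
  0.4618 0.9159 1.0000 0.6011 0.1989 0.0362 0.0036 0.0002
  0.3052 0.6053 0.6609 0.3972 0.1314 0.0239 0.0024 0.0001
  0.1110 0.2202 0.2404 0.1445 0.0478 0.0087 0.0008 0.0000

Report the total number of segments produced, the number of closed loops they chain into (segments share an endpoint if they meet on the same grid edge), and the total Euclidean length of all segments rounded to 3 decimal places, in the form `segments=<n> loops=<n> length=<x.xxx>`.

segments=12 loops=1 length=9.239

cell (0,0): code 0100 → (0.450,1.000)–(1.000,0.400)
cell (0,1): code 1100 → (0.341,2.000)–(0.450,1.000)
cell (0,2): code 1000 → (1.000,2.894)–(0.341,2.000)
cell (1,0): code 0110 → (1.000,0.400)–(2.000,0.163)
cell (1,2): code 1101 → (1.352,3.000)–(1.000,2.894)
cell (1,3): code 1000 → (2.000,3.162)–(1.352,3.000)
cell (2,0): code 0110 → (2.000,0.163)–(3.000,0.769)
cell (2,2): code 1011 → (3.000,2.474)–(2.319,3.000)
cell (2,3): code 0001 → (2.319,3.000)–(2.000,3.162)
cell (3,0): code 0010 → (3.000,0.769)–(3.180,1.000)
cell (3,1): code 0011 → (3.180,1.000)–(3.297,2.000)
cell (3,2): code 0001 → (3.297,2.000)–(3.000,2.474)
total: 12 segments, chained into 1 closed loop(s), length Σ = 9.239173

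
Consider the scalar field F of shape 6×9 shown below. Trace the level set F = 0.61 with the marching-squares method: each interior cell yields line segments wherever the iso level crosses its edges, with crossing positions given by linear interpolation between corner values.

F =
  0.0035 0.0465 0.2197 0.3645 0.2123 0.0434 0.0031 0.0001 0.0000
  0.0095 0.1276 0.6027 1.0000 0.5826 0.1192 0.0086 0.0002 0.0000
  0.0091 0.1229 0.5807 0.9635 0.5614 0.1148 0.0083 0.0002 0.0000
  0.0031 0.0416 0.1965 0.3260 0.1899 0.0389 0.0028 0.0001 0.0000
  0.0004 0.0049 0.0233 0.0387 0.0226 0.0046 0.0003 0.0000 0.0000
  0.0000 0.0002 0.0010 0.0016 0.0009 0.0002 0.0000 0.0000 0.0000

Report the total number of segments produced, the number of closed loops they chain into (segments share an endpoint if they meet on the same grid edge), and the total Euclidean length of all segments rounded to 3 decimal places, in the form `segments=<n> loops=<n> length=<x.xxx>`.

cell (0,2): code 0100 → (0.386,3.000)–(1.000,2.018)
cell (0,3): code 1000 → (1.000,3.934)–(0.386,3.000)
cell (1,2): code 0110 → (1.000,2.018)–(2.000,2.077)
cell (1,3): code 1001 → (2.000,3.879)–(1.000,3.934)
cell (2,2): code 0010 → (2.000,2.077)–(2.555,3.000)
cell (2,3): code 0001 → (2.555,3.000)–(2.000,3.879)
total: 6 segments, chained into 1 closed loop(s), length Σ = 6.395312

segments=6 loops=1 length=6.395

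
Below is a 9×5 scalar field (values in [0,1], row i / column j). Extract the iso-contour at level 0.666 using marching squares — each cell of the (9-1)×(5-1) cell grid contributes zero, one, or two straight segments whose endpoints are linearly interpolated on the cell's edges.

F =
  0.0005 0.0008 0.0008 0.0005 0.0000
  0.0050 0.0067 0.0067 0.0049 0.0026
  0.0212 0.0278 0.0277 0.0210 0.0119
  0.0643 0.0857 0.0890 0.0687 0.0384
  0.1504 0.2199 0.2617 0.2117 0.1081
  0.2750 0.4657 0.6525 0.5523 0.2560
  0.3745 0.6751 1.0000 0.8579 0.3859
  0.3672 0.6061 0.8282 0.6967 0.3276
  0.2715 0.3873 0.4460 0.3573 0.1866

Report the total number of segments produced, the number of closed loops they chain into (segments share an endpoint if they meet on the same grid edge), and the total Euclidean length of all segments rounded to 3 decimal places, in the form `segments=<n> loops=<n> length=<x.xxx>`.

segments=10 loops=1 length=7.330

cell (5,0): code 0100 → (5.957,1.000)–(6.000,0.970)
cell (5,1): code 1100 → (5.039,2.000)–(5.957,1.000)
cell (5,2): code 1100 → (5.372,3.000)–(5.039,2.000)
cell (5,3): code 1000 → (6.000,3.407)–(5.372,3.000)
cell (6,0): code 0010 → (6.000,0.970)–(6.132,1.000)
cell (6,1): code 0111 → (6.132,1.000)–(7.000,1.270)
cell (6,3): code 1001 → (7.000,3.083)–(6.000,3.407)
cell (7,1): code 0010 → (7.000,1.270)–(7.424,2.000)
cell (7,2): code 0011 → (7.424,2.000)–(7.090,3.000)
cell (7,3): code 0001 → (7.090,3.000)–(7.000,3.083)
total: 10 segments, chained into 1 closed loop(s), length Σ = 7.329519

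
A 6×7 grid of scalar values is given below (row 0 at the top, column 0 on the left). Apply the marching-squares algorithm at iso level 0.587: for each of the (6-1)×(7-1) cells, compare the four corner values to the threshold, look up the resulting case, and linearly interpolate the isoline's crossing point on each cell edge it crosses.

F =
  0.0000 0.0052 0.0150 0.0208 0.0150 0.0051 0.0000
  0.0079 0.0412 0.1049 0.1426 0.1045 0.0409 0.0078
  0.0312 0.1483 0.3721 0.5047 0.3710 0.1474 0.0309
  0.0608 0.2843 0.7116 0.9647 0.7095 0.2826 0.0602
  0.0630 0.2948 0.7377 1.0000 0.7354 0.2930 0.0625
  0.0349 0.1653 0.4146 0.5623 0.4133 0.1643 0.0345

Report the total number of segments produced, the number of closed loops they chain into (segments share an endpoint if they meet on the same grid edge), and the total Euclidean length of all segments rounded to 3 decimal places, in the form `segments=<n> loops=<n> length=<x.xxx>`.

segments=10 loops=1 length=8.497

cell (2,1): code 0100 → (2.633,2.000)–(3.000,1.708)
cell (2,2): code 1100 → (2.179,3.000)–(2.633,2.000)
cell (2,3): code 1100 → (2.638,4.000)–(2.179,3.000)
cell (2,4): code 1000 → (3.000,4.287)–(2.638,4.000)
cell (3,1): code 0110 → (3.000,1.708)–(4.000,1.660)
cell (3,4): code 1001 → (4.000,4.335)–(3.000,4.287)
cell (4,1): code 0010 → (4.000,1.660)–(4.466,2.000)
cell (4,2): code 0011 → (4.466,2.000)–(4.944,3.000)
cell (4,3): code 0011 → (4.944,3.000)–(4.461,4.000)
cell (4,4): code 0001 → (4.461,4.000)–(4.000,4.335)
total: 10 segments, chained into 1 closed loop(s), length Σ = 8.497330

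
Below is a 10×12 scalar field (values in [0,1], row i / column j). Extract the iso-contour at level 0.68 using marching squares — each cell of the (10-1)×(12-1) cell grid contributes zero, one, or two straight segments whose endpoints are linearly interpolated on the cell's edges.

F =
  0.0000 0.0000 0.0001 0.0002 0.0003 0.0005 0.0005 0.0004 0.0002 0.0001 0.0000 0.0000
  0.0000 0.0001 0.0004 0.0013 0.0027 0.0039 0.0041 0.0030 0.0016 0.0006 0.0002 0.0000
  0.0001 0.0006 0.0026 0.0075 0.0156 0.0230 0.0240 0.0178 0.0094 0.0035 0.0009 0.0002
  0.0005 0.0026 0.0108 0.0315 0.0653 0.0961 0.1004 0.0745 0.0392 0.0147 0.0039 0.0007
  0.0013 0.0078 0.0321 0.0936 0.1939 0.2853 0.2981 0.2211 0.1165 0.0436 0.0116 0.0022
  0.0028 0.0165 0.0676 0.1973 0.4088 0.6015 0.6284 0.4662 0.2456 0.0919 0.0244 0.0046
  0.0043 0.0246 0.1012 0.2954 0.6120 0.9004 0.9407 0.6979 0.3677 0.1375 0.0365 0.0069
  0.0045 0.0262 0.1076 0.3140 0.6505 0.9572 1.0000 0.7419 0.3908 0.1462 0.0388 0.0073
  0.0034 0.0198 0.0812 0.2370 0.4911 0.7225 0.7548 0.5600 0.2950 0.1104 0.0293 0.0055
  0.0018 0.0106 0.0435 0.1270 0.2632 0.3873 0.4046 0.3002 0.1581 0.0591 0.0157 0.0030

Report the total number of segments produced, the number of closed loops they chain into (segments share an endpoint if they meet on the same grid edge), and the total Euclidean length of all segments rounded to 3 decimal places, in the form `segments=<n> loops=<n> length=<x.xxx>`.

segments=12 loops=1 length=9.617

cell (5,4): code 0100 → (5.263,5.000)–(6.000,4.236)
cell (5,5): code 1100 → (5.165,6.000)–(5.263,5.000)
cell (5,6): code 1100 → (5.923,7.000)–(5.165,6.000)
cell (5,7): code 1000 → (6.000,7.054)–(5.923,7.000)
cell (6,4): code 0110 → (6.000,4.236)–(7.000,4.096)
cell (6,7): code 1001 → (7.000,7.176)–(6.000,7.054)
cell (7,4): code 0110 → (7.000,4.096)–(8.000,4.816)
cell (7,6): code 1011 → (8.000,6.384)–(7.340,7.000)
cell (7,7): code 0001 → (7.340,7.000)–(7.000,7.176)
cell (8,4): code 0010 → (8.000,4.816)–(8.127,5.000)
cell (8,5): code 0011 → (8.127,5.000)–(8.214,6.000)
cell (8,6): code 0001 → (8.214,6.000)–(8.000,6.384)
total: 12 segments, chained into 1 closed loop(s), length Σ = 9.617216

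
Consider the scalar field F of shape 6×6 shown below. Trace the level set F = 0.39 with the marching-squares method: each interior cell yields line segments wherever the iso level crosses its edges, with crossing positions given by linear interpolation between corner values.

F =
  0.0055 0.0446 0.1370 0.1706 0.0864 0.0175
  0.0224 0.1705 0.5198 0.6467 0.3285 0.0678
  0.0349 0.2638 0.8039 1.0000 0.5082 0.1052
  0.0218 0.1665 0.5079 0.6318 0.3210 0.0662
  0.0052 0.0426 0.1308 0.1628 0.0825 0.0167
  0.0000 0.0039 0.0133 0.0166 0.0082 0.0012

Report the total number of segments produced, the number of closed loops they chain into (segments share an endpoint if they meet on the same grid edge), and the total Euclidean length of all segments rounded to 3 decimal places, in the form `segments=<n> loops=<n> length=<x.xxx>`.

segments=12 loops=1 length=9.313

cell (0,1): code 0100 → (0.661,2.000)–(1.000,1.628)
cell (0,2): code 1100 → (0.461,3.000)–(0.661,2.000)
cell (0,3): code 1000 → (1.000,3.807)–(0.461,3.000)
cell (1,1): code 0110 → (1.000,1.628)–(2.000,1.234)
cell (1,3): code 1101 → (1.342,4.000)–(1.000,3.807)
cell (1,4): code 1000 → (2.000,4.293)–(1.342,4.000)
cell (2,1): code 0110 → (2.000,1.234)–(3.000,1.655)
cell (2,3): code 1011 → (3.000,3.778)–(2.631,4.000)
cell (2,4): code 0001 → (2.631,4.000)–(2.000,4.293)
cell (3,1): code 0010 → (3.000,1.655)–(3.313,2.000)
cell (3,2): code 0011 → (3.313,2.000)–(3.516,3.000)
cell (3,3): code 0001 → (3.516,3.000)–(3.000,3.778)
total: 12 segments, chained into 1 closed loop(s), length Σ = 9.312554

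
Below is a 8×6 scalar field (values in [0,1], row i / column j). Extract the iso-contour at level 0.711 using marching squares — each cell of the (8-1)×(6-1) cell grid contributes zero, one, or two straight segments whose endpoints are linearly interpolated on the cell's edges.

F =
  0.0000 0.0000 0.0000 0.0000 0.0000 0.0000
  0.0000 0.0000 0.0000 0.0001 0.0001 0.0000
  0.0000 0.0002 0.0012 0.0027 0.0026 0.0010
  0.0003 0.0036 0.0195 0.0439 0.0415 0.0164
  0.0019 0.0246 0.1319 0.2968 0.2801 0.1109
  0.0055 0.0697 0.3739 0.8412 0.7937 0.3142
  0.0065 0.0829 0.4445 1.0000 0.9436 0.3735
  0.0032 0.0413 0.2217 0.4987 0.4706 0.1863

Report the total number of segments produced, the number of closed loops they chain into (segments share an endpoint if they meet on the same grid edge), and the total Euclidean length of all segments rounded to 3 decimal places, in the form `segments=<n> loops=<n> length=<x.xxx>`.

segments=8 loops=1 length=6.081

cell (4,2): code 0100 → (4.761,3.000)–(5.000,2.721)
cell (4,3): code 1100 → (4.839,4.000)–(4.761,3.000)
cell (4,4): code 1000 → (5.000,4.172)–(4.839,4.000)
cell (5,2): code 0110 → (5.000,2.721)–(6.000,2.480)
cell (5,4): code 1001 → (6.000,4.408)–(5.000,4.172)
cell (6,2): code 0010 → (6.000,2.480)–(6.577,3.000)
cell (6,3): code 0011 → (6.577,3.000)–(6.492,4.000)
cell (6,4): code 0001 → (6.492,4.000)–(6.000,4.408)
total: 8 segments, chained into 1 closed loop(s), length Σ = 6.081430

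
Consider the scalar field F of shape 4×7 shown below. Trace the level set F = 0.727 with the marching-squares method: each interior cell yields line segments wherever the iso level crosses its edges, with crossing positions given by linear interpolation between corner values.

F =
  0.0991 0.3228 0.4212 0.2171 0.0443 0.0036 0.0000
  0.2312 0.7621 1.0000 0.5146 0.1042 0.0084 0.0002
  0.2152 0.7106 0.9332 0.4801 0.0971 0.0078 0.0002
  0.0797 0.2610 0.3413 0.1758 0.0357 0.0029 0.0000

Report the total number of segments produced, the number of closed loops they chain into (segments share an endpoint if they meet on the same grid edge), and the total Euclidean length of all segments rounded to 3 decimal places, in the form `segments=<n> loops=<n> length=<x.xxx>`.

cell (0,0): code 0100 → (0.920,1.000)–(1.000,0.934)
cell (0,1): code 1100 → (0.528,2.000)–(0.920,1.000)
cell (0,2): code 1000 → (1.000,2.562)–(0.528,2.000)
cell (1,0): code 0010 → (1.000,0.934)–(1.682,1.000)
cell (1,1): code 0111 → (1.682,1.000)–(2.000,1.074)
cell (1,2): code 1001 → (2.000,2.455)–(1.000,2.562)
cell (2,1): code 0010 → (2.000,1.074)–(2.348,2.000)
cell (2,2): code 0001 → (2.348,2.000)–(2.000,2.455)
total: 8 segments, chained into 1 closed loop(s), length Σ = 5.491871

segments=8 loops=1 length=5.492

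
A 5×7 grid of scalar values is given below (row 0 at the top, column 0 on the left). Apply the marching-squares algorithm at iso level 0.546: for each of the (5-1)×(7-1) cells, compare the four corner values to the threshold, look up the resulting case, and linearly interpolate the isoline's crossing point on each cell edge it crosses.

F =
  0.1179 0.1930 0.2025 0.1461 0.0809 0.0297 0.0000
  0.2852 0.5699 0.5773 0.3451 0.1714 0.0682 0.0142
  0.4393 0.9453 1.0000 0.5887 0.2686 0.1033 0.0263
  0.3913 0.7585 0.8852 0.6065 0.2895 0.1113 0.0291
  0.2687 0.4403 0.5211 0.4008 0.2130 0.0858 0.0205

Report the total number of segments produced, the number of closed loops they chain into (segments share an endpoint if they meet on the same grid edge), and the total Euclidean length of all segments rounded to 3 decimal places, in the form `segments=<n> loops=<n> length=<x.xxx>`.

segments=12 loops=1 length=9.381

cell (0,0): code 0100 → (0.937,1.000)–(1.000,0.916)
cell (0,1): code 1100 → (0.916,2.000)–(0.937,1.000)
cell (0,2): code 1000 → (1.000,2.135)–(0.916,2.000)
cell (1,0): code 0110 → (1.000,0.916)–(2.000,0.211)
cell (1,2): code 1101 → (1.825,3.000)–(1.000,2.135)
cell (1,3): code 1000 → (2.000,3.133)–(1.825,3.000)
cell (2,0): code 0110 → (2.000,0.211)–(3.000,0.421)
cell (2,3): code 1001 → (3.000,3.191)–(2.000,3.133)
cell (3,0): code 0010 → (3.000,0.421)–(3.668,1.000)
cell (3,1): code 0011 → (3.668,1.000)–(3.932,2.000)
cell (3,2): code 0011 → (3.932,2.000)–(3.294,3.000)
cell (3,3): code 0001 → (3.294,3.000)–(3.000,3.191)
total: 12 segments, chained into 1 closed loop(s), length Σ = 9.381141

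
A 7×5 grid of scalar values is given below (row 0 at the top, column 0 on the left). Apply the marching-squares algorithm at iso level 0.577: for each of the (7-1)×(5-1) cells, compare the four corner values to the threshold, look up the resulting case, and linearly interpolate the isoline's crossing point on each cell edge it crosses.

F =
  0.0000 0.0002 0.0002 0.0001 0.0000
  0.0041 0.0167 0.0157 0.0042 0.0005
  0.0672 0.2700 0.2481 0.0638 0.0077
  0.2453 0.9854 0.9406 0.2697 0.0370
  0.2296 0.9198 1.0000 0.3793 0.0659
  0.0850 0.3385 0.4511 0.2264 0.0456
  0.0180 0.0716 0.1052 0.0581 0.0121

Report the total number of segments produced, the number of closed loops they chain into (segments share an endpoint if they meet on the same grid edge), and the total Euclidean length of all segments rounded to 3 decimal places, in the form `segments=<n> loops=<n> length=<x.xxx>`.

segments=8 loops=1 length=7.377

cell (2,0): code 0100 → (2.429,1.000)–(3.000,0.448)
cell (2,1): code 1100 → (2.475,2.000)–(2.429,1.000)
cell (2,2): code 1000 → (3.000,2.542)–(2.475,2.000)
cell (3,0): code 0110 → (3.000,0.448)–(4.000,0.503)
cell (3,2): code 1001 → (4.000,2.681)–(3.000,2.542)
cell (4,0): code 0010 → (4.000,0.503)–(4.590,1.000)
cell (4,1): code 0011 → (4.590,1.000)–(4.771,2.000)
cell (4,2): code 0001 → (4.771,2.000)–(4.000,2.681)
total: 8 segments, chained into 1 closed loop(s), length Σ = 7.376787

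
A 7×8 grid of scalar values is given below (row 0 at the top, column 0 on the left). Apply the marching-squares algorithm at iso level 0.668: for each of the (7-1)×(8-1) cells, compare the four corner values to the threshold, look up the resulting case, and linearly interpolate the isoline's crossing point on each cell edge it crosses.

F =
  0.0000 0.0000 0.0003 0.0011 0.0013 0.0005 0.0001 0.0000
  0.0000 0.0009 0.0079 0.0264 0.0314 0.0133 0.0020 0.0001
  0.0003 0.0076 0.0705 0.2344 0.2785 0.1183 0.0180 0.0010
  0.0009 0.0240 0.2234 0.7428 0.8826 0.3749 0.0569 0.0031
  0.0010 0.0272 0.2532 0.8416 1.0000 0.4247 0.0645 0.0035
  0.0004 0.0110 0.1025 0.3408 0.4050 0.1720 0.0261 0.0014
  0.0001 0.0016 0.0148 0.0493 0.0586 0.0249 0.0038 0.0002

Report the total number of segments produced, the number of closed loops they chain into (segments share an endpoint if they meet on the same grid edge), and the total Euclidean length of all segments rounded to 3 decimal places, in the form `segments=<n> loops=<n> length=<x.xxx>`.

segments=8 loops=1 length=6.083

cell (2,2): code 0100 → (2.853,3.000)–(3.000,2.856)
cell (2,3): code 1100 → (2.645,4.000)–(2.853,3.000)
cell (2,4): code 1000 → (3.000,4.423)–(2.645,4.000)
cell (3,2): code 0110 → (3.000,2.856)–(4.000,2.705)
cell (3,4): code 1001 → (4.000,4.577)–(3.000,4.423)
cell (4,2): code 0010 → (4.000,2.705)–(4.347,3.000)
cell (4,3): code 0011 → (4.347,3.000)–(4.558,4.000)
cell (4,4): code 0001 → (4.558,4.000)–(4.000,4.577)
total: 8 segments, chained into 1 closed loop(s), length Σ = 6.082661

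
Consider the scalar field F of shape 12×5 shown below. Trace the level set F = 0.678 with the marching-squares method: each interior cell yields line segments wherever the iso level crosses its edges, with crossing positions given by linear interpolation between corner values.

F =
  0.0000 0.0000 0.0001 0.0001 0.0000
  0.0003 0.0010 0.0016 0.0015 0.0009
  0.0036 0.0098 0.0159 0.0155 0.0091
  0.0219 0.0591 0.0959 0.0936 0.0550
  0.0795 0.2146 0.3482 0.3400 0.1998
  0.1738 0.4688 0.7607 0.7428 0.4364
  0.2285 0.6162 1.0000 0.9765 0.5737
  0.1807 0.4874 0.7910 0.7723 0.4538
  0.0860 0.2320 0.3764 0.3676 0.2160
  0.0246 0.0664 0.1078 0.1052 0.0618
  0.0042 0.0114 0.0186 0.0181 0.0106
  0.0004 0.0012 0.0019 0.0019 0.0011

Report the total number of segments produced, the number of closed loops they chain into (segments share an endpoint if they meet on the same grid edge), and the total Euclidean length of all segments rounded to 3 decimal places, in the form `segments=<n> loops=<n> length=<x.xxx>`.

cell (4,1): code 0100 → (4.800,2.000)–(5.000,1.717)
cell (4,2): code 1100 → (4.839,3.000)–(4.800,2.000)
cell (4,3): code 1000 → (5.000,3.211)–(4.839,3.000)
cell (5,1): code 0110 → (5.000,1.717)–(6.000,1.161)
cell (5,3): code 1001 → (6.000,3.741)–(5.000,3.211)
cell (6,1): code 0110 → (6.000,1.161)–(7.000,1.628)
cell (6,3): code 1001 → (7.000,3.296)–(6.000,3.741)
cell (7,1): code 0010 → (7.000,1.628)–(7.273,2.000)
cell (7,2): code 0011 → (7.273,2.000)–(7.233,3.000)
cell (7,3): code 0001 → (7.233,3.000)–(7.000,3.296)
total: 10 segments, chained into 1 closed loop(s), length Σ = 7.926149

segments=10 loops=1 length=7.926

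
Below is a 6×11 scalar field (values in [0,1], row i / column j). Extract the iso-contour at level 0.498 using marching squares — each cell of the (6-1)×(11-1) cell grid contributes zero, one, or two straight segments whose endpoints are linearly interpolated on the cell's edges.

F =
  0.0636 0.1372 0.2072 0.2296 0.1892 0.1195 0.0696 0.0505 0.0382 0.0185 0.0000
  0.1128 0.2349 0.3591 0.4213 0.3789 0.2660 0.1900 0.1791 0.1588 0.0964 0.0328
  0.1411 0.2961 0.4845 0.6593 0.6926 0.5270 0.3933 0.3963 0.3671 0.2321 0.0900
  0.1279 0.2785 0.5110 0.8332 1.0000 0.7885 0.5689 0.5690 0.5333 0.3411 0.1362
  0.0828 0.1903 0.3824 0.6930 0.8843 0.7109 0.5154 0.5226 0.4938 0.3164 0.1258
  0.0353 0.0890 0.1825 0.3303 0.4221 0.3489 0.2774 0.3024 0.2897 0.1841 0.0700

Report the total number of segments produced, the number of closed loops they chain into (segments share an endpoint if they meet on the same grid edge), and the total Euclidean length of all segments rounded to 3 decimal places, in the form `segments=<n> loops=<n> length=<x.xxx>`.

cell (1,2): code 0100 → (1.322,3.000)–(2.000,2.077)
cell (1,3): code 1100 → (1.380,4.000)–(1.322,3.000)
cell (1,4): code 1100 → (1.889,5.000)–(1.380,4.000)
cell (1,5): code 1000 → (2.000,5.217)–(1.889,5.000)
cell (2,1): code 0100 → (2.509,2.000)–(3.000,1.944)
cell (2,2): code 1110 → (2.000,2.077)–(2.509,2.000)
cell (2,5): code 1101 → (2.596,6.000)–(2.000,5.217)
cell (2,6): code 1100 → (2.589,7.000)–(2.596,6.000)
cell (2,7): code 1100 → (2.788,8.000)–(2.589,7.000)
cell (2,8): code 1000 → (3.000,8.184)–(2.788,8.000)
cell (3,1): code 0010 → (3.000,1.944)–(3.101,2.000)
cell (3,2): code 0111 → (3.101,2.000)–(4.000,2.372)
cell (3,7): code 1011 → (4.000,7.854)–(3.894,8.000)
cell (3,8): code 0001 → (3.894,8.000)–(3.000,8.184)
cell (4,2): code 0010 → (4.000,2.372)–(4.538,3.000)
cell (4,3): code 0011 → (4.538,3.000)–(4.836,4.000)
cell (4,4): code 0011 → (4.836,4.000)–(4.588,5.000)
cell (4,5): code 0011 → (4.588,5.000)–(4.073,6.000)
cell (4,6): code 0011 → (4.073,6.000)–(4.112,7.000)
cell (4,7): code 0001 → (4.112,7.000)–(4.000,7.854)
total: 20 segments, chained into 1 closed loop(s), length Σ = 15.874626

segments=20 loops=1 length=15.875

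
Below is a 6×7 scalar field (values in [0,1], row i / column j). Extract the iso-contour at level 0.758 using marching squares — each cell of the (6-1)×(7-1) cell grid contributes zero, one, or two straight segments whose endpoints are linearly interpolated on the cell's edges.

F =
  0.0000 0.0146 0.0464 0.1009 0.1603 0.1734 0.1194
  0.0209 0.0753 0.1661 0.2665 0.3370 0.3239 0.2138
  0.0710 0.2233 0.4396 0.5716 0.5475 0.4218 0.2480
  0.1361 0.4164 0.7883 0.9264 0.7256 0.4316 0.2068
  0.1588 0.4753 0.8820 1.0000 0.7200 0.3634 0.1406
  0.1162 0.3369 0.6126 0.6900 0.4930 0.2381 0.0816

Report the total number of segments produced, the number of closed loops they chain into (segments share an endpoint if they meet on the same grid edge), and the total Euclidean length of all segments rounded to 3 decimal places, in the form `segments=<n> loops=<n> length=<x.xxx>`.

segments=8 loops=1 length=6.947

cell (2,1): code 0100 → (2.913,2.000)–(3.000,1.919)
cell (2,2): code 1100 → (2.525,3.000)–(2.913,2.000)
cell (2,3): code 1000 → (3.000,3.839)–(2.525,3.000)
cell (3,1): code 0110 → (3.000,1.919)–(4.000,1.695)
cell (3,3): code 1001 → (4.000,3.864)–(3.000,3.839)
cell (4,1): code 0010 → (4.000,1.695)–(4.460,2.000)
cell (4,2): code 0011 → (4.460,2.000)–(4.781,3.000)
cell (4,3): code 0001 → (4.781,3.000)–(4.000,3.864)
total: 8 segments, chained into 1 closed loop(s), length Σ = 6.947091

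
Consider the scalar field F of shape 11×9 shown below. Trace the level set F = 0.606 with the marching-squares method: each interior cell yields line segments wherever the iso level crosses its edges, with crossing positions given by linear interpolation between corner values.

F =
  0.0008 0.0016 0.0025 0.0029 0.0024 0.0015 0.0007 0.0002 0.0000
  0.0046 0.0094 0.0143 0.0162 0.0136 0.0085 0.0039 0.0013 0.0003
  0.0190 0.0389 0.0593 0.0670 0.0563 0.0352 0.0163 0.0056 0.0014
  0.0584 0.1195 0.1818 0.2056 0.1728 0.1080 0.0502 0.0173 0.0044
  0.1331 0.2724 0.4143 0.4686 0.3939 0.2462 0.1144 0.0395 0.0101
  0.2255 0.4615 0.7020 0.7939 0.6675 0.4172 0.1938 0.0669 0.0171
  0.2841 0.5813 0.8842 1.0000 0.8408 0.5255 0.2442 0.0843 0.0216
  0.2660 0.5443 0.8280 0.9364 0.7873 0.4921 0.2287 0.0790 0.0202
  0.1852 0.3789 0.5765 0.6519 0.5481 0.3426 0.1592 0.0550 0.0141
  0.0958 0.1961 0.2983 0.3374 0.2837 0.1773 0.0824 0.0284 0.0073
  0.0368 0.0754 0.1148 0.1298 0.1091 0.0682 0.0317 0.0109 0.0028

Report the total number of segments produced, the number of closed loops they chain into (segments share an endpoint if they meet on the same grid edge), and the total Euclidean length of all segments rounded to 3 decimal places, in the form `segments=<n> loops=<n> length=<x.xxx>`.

segments=14 loops=1 length=11.468

cell (4,1): code 0100 → (4.666,2.000)–(5.000,1.601)
cell (4,2): code 1100 → (4.422,3.000)–(4.666,2.000)
cell (4,3): code 1100 → (4.775,4.000)–(4.422,3.000)
cell (4,4): code 1000 → (5.000,4.246)–(4.775,4.000)
cell (5,1): code 0110 → (5.000,1.601)–(6.000,1.082)
cell (5,4): code 1001 → (6.000,4.745)–(5.000,4.246)
cell (6,1): code 0110 → (6.000,1.082)–(7.000,1.217)
cell (6,4): code 1001 → (7.000,4.614)–(6.000,4.745)
cell (7,1): code 0010 → (7.000,1.217)–(7.883,2.000)
cell (7,2): code 0111 → (7.883,2.000)–(8.000,2.391)
cell (7,3): code 1011 → (8.000,3.442)–(7.758,4.000)
cell (7,4): code 0001 → (7.758,4.000)–(7.000,4.614)
cell (8,2): code 0010 → (8.000,2.391)–(8.146,3.000)
cell (8,3): code 0001 → (8.146,3.000)–(8.000,3.442)
total: 14 segments, chained into 1 closed loop(s), length Σ = 11.468404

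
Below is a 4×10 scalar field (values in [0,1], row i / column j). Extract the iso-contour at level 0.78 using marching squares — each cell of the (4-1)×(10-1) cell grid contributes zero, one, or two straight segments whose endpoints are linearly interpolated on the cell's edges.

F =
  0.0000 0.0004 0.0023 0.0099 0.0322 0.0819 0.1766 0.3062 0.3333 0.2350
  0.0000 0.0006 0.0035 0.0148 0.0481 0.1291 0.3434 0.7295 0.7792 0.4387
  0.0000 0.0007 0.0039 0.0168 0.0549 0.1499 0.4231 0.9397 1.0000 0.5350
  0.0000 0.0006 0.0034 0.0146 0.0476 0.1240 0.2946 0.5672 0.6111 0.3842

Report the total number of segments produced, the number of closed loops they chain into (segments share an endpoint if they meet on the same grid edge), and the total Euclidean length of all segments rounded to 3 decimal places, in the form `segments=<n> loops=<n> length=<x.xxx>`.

cell (1,6): code 0100 → (1.240,7.000)–(2.000,6.691)
cell (1,7): code 1100 → (1.004,8.000)–(1.240,7.000)
cell (1,8): code 1000 → (2.000,8.473)–(1.004,8.000)
cell (2,6): code 0010 → (2.000,6.691)–(2.429,7.000)
cell (2,7): code 0011 → (2.429,7.000)–(2.566,8.000)
cell (2,8): code 0001 → (2.566,8.000)–(2.000,8.473)
total: 6 segments, chained into 1 closed loop(s), length Σ = 5.226209

segments=6 loops=1 length=5.226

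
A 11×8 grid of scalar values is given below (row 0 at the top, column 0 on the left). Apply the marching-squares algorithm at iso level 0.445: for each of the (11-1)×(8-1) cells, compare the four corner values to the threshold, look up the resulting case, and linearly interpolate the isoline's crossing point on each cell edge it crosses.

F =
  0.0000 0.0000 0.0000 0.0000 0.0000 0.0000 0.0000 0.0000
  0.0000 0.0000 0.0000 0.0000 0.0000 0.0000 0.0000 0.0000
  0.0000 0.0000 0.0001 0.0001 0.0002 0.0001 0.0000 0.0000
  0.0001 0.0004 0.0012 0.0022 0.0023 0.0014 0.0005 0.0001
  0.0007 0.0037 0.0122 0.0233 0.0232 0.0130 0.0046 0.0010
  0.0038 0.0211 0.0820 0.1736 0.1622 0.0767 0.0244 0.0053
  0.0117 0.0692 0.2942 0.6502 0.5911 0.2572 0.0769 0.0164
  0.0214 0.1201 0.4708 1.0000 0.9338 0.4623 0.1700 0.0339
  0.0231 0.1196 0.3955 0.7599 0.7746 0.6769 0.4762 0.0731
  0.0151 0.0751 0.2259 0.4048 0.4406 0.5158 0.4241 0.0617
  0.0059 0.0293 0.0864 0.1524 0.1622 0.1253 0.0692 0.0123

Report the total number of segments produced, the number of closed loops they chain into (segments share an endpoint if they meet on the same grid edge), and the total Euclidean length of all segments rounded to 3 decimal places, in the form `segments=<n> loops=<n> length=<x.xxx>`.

segments=18 loops=1 length=12.143

cell (5,2): code 0100 → (5.569,3.000)–(6.000,2.424)
cell (5,3): code 1100 → (5.659,4.000)–(5.569,3.000)
cell (5,4): code 1000 → (6.000,4.438)–(5.659,4.000)
cell (6,1): code 0100 → (6.854,2.000)–(7.000,1.926)
cell (6,2): code 1110 → (6.000,2.424)–(6.854,2.000)
cell (6,4): code 1101 → (6.916,5.000)–(6.000,4.438)
cell (6,5): code 1000 → (7.000,5.059)–(6.916,5.000)
cell (7,1): code 0010 → (7.000,1.926)–(7.343,2.000)
cell (7,2): code 0111 → (7.343,2.000)–(8.000,2.136)
cell (7,5): code 1101 → (7.898,6.000)–(7.000,5.059)
cell (7,6): code 1000 → (8.000,6.077)–(7.898,6.000)
cell (8,2): code 0010 → (8.000,2.136)–(8.887,3.000)
cell (8,3): code 0011 → (8.887,3.000)–(8.987,4.000)
cell (8,4): code 0111 → (8.987,4.000)–(9.000,4.059)
cell (8,5): code 1011 → (9.000,5.772)–(8.599,6.000)
cell (8,6): code 0001 → (8.599,6.000)–(8.000,6.077)
cell (9,4): code 0010 → (9.000,4.059)–(9.181,5.000)
cell (9,5): code 0001 → (9.181,5.000)–(9.000,5.772)
total: 18 segments, chained into 1 closed loop(s), length Σ = 12.142995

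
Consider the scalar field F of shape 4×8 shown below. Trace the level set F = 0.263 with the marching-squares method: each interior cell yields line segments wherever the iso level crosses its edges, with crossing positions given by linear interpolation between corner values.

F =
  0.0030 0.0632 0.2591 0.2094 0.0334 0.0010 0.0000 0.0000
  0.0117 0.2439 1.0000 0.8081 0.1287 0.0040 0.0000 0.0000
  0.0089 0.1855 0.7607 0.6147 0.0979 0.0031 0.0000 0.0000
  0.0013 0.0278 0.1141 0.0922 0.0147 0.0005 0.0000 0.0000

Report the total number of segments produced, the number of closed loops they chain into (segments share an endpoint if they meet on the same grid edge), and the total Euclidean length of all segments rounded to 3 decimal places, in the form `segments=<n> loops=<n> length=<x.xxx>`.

cell (0,1): code 0100 → (0.005,2.000)–(1.000,1.025)
cell (0,2): code 1100 → (0.090,3.000)–(0.005,2.000)
cell (0,3): code 1000 → (1.000,3.802)–(0.090,3.000)
cell (1,1): code 0110 → (1.000,1.025)–(2.000,1.135)
cell (1,3): code 1001 → (2.000,3.681)–(1.000,3.802)
cell (2,1): code 0010 → (2.000,1.135)–(2.770,2.000)
cell (2,2): code 0011 → (2.770,2.000)–(2.673,3.000)
cell (2,3): code 0001 → (2.673,3.000)–(2.000,3.681)
total: 8 segments, chained into 1 closed loop(s), length Σ = 8.743073

segments=8 loops=1 length=8.743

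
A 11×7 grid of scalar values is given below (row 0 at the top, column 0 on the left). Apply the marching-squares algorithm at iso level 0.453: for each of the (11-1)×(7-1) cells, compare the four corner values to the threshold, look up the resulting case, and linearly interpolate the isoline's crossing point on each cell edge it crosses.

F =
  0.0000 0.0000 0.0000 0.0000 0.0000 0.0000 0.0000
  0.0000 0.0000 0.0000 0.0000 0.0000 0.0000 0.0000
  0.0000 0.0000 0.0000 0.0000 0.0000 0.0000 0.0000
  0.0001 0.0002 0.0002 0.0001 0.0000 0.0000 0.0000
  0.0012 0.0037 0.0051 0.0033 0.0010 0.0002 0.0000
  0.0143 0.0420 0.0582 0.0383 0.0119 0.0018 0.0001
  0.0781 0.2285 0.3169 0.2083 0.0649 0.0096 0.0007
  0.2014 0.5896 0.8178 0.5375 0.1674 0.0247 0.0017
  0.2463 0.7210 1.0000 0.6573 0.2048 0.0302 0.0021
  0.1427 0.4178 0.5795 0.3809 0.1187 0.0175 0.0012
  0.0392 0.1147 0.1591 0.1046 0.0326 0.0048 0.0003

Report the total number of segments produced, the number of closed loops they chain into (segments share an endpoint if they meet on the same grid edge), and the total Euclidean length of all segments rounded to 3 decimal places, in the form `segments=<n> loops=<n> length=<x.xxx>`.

segments=12 loops=1 length=9.224

cell (6,0): code 0100 → (6.622,1.000)–(7.000,0.648)
cell (6,1): code 1100 → (6.272,2.000)–(6.622,1.000)
cell (6,2): code 1100 → (6.743,3.000)–(6.272,2.000)
cell (6,3): code 1000 → (7.000,3.228)–(6.743,3.000)
cell (7,0): code 0110 → (7.000,0.648)–(8.000,0.435)
cell (7,3): code 1001 → (8.000,3.451)–(7.000,3.228)
cell (8,0): code 0010 → (8.000,0.435)–(8.884,1.000)
cell (8,1): code 0111 → (8.884,1.000)–(9.000,1.218)
cell (8,2): code 1011 → (9.000,2.637)–(8.739,3.000)
cell (8,3): code 0001 → (8.739,3.000)–(8.000,3.451)
cell (9,1): code 0010 → (9.000,1.218)–(9.301,2.000)
cell (9,2): code 0001 → (9.301,2.000)–(9.000,2.637)
total: 12 segments, chained into 1 closed loop(s), length Σ = 9.223598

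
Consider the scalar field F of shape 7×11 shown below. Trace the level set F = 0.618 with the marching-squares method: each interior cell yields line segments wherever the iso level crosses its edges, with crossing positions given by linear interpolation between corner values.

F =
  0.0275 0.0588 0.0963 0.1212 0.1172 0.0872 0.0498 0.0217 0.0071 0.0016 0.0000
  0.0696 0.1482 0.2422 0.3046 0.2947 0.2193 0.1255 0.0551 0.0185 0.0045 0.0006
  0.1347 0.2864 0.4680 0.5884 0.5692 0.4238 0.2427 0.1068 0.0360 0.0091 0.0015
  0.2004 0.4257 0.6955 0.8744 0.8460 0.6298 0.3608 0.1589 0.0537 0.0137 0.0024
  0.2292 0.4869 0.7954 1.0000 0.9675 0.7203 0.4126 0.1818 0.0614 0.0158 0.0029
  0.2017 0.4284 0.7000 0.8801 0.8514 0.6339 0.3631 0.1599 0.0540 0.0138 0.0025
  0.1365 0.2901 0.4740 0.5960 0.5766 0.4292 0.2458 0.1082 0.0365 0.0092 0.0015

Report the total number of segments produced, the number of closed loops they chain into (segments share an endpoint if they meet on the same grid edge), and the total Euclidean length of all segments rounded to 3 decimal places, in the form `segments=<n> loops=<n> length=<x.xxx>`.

cell (2,1): code 0100 → (2.659,2.000)–(3.000,1.713)
cell (2,2): code 1100 → (2.103,3.000)–(2.659,2.000)
cell (2,3): code 1100 → (2.176,4.000)–(2.103,3.000)
cell (2,4): code 1100 → (2.943,5.000)–(2.176,4.000)
cell (2,5): code 1000 → (3.000,5.044)–(2.943,5.000)
cell (3,1): code 0110 → (3.000,1.713)–(4.000,1.425)
cell (3,5): code 1001 → (4.000,5.332)–(3.000,5.044)
cell (4,1): code 0110 → (4.000,1.425)–(5.000,1.698)
cell (4,5): code 1001 → (5.000,5.059)–(4.000,5.332)
cell (5,1): code 0010 → (5.000,1.698)–(5.363,2.000)
cell (5,2): code 0011 → (5.363,2.000)–(5.923,3.000)
cell (5,3): code 0011 → (5.923,3.000)–(5.849,4.000)
cell (5,4): code 0011 → (5.849,4.000)–(5.078,5.000)
cell (5,5): code 0001 → (5.078,5.000)–(5.000,5.059)
total: 14 segments, chained into 1 closed loop(s), length Σ = 12.060413

segments=14 loops=1 length=12.060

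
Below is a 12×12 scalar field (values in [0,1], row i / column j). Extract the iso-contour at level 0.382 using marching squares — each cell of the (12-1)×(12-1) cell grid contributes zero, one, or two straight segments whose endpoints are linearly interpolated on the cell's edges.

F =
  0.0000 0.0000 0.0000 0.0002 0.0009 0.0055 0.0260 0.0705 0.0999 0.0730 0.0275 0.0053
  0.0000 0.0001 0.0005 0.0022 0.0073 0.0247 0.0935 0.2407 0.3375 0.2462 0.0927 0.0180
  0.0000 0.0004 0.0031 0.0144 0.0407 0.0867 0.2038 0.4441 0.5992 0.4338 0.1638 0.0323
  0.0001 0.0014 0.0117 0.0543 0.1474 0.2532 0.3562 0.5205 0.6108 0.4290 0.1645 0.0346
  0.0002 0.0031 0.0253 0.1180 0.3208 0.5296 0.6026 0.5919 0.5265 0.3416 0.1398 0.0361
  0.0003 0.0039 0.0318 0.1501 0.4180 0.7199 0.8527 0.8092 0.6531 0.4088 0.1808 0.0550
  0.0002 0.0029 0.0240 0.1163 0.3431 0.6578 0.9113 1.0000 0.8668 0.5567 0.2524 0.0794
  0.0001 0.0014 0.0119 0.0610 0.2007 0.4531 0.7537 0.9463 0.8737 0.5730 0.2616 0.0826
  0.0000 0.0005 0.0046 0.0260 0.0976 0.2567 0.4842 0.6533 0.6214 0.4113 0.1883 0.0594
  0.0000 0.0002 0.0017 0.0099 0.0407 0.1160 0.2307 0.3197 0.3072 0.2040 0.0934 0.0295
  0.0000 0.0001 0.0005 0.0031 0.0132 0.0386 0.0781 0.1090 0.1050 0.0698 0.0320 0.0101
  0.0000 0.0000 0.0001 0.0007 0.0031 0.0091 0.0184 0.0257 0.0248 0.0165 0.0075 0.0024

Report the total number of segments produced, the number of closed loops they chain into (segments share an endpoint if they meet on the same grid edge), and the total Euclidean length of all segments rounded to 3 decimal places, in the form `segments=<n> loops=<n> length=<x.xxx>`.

segments=28 loops=1 length=21.290

cell (1,6): code 0100 → (1.695,7.000)–(2.000,6.742)
cell (1,7): code 1100 → (1.170,8.000)–(1.695,7.000)
cell (1,8): code 1100 → (1.724,9.000)–(1.170,8.000)
cell (1,9): code 1000 → (2.000,9.192)–(1.724,9.000)
cell (2,6): code 0110 → (2.000,6.742)–(3.000,6.157)
cell (2,9): code 1001 → (3.000,9.178)–(2.000,9.192)
cell (3,4): code 0100 → (3.466,5.000)–(4.000,4.293)
cell (3,5): code 1100 → (3.105,6.000)–(3.466,5.000)
cell (3,6): code 1110 → (3.000,6.157)–(3.105,6.000)
cell (3,8): code 1011 → (4.000,8.782)–(3.538,9.000)
cell (3,9): code 0001 → (3.538,9.000)–(3.000,9.178)
cell (4,3): code 0100 → (4.630,4.000)–(5.000,3.866)
cell (4,4): code 1110 → (4.000,4.293)–(4.630,4.000)
cell (4,8): code 1101 → (4.601,9.000)–(4.000,8.782)
cell (4,9): code 1000 → (5.000,9.118)–(4.601,9.000)
cell (5,3): code 0010 → (5.000,3.866)–(5.481,4.000)
cell (5,4): code 0111 → (5.481,4.000)–(6.000,4.124)
cell (5,9): code 1001 → (6.000,9.574)–(5.000,9.118)
cell (6,4): code 0110 → (6.000,4.124)–(7.000,4.718)
cell (6,9): code 1001 → (7.000,9.613)–(6.000,9.574)
cell (7,4): code 0010 → (7.000,4.718)–(7.362,5.000)
cell (7,5): code 0111 → (7.362,5.000)–(8.000,5.551)
cell (7,9): code 1001 → (8.000,9.131)–(7.000,9.613)
cell (8,5): code 0010 → (8.000,5.551)–(8.403,6.000)
cell (8,6): code 0011 → (8.403,6.000)–(8.813,7.000)
cell (8,7): code 0011 → (8.813,7.000)–(8.762,8.000)
cell (8,8): code 0011 → (8.762,8.000)–(8.141,9.000)
cell (8,9): code 0001 → (8.141,9.000)–(8.000,9.131)
total: 28 segments, chained into 1 closed loop(s), length Σ = 21.290282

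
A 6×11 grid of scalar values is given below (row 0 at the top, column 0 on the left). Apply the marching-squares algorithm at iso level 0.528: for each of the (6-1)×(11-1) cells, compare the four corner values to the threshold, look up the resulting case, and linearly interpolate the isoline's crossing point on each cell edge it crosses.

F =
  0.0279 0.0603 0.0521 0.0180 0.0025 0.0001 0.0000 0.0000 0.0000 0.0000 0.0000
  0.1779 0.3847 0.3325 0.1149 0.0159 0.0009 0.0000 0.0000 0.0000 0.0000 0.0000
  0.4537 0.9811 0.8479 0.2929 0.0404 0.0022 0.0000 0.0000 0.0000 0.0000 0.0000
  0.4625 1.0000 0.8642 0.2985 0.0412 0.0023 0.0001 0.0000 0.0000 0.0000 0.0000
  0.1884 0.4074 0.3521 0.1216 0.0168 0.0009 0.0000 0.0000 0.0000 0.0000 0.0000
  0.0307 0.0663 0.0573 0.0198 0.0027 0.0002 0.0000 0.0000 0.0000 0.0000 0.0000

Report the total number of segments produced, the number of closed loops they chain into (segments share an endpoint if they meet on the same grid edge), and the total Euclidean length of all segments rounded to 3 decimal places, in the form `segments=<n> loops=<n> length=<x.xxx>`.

segments=8 loops=1 length=8.085

cell (1,0): code 0100 → (1.240,1.000)–(2.000,0.141)
cell (1,1): code 1100 → (1.379,2.000)–(1.240,1.000)
cell (1,2): code 1000 → (2.000,2.576)–(1.379,2.000)
cell (2,0): code 0110 → (2.000,0.141)–(3.000,0.122)
cell (2,2): code 1001 → (3.000,2.594)–(2.000,2.576)
cell (3,0): code 0010 → (3.000,0.122)–(3.796,1.000)
cell (3,1): code 0011 → (3.796,1.000)–(3.657,2.000)
cell (3,2): code 0001 → (3.657,2.000)–(3.000,2.594)
total: 8 segments, chained into 1 closed loop(s), length Σ = 8.084710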